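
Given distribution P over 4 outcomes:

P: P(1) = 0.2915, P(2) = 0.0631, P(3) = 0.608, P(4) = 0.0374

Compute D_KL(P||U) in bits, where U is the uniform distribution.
0.6163 bits

U(i) = 1/4 for all i

D_KL(P||U) = Σ P(x) log₂(P(x) / (1/4))
           = Σ P(x) log₂(P(x)) + log₂(4)
           = log₂(4) - H(P)

H(P) = -Σ P(x) log₂(P(x)):
  -P(1)·log₂(P(1)) = -(0.2915)·log₂(0.2915) = 0.51841
  -P(2)·log₂(P(2)) = -(0.0631)·log₂(0.0631) = 0.25153
  -P(3)·log₂(P(3)) = -(0.608)·log₂(0.608) = 0.43646
  -P(4)·log₂(P(4)) = -(0.0374)·log₂(0.0374) = 0.17731
H(P) = 0.51841 + 0.25153 + 0.43646 + 0.17731 = 1.38371 bits

log₂(4) = 2.00000 bits

D_KL(P||U) = 2.00000 - 1.38371 = 0.61629 ≈ 0.6163 bits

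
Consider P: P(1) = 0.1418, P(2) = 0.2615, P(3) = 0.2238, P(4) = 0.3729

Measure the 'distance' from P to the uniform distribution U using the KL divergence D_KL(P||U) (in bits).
0.0803 bits

U(i) = 1/4 for all i

D_KL(P||U) = Σ P(x) log₂(P(x) / (1/4))
           = Σ P(x) log₂(P(x)) + log₂(4)
           = log₂(4) - H(P)

H(P) = -Σ P(x) log₂(P(x)):
  -P(1)·log₂(P(1)) = -(0.1418)·log₂(0.1418) = 0.39960
  -P(2)·log₂(P(2)) = -(0.2615)·log₂(0.2615) = 0.50603
  -P(3)·log₂(P(3)) = -(0.2238)·log₂(0.2238) = 0.48334
  -P(4)·log₂(P(4)) = -(0.3729)·log₂(0.3729) = 0.53069
H(P) = 0.39960 + 0.50603 + 0.48334 + 0.53069 = 1.91966 bits

log₂(4) = 2.00000 bits

D_KL(P||U) = 2.00000 - 1.91966 = 0.08034 ≈ 0.0803 bits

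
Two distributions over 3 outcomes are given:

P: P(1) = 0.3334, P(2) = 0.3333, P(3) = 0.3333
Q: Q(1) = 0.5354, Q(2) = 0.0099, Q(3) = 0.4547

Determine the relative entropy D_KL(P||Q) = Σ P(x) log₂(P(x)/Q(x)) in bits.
1.3137 bits

D_KL(P||Q) = Σ P(x) log₂(P(x)/Q(x))

Computing term by term:
  P(1)·log₂(P(1)/Q(1)) = 0.3334·log₂(0.3334/0.5354) = -0.22783
  P(2)·log₂(P(2)/Q(2)) = 0.3333·log₂(0.3333/0.0099) = 1.69091
  P(3)·log₂(P(3)/Q(3)) = 0.3333·log₂(0.3333/0.4547) = -0.14935

D_KL(P||Q) = -0.22783 + 1.69091 - 0.14935 = 1.31373 ≈ 1.3137 bits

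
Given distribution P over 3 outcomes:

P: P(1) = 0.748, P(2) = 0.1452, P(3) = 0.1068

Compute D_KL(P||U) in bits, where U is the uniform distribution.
0.5228 bits

U(i) = 1/3 for all i

D_KL(P||U) = Σ P(x) log₂(P(x) / (1/3))
           = Σ P(x) log₂(P(x)) + log₂(3)
           = log₂(3) - H(P)

H(P) = -Σ P(x) log₂(P(x)):
  -P(1)·log₂(P(1)) = -(0.748)·log₂(0.748) = 0.31333
  -P(2)·log₂(P(2)) = -(0.1452)·log₂(0.1452) = 0.40422
  -P(3)·log₂(P(3)) = -(0.1068)·log₂(0.1068) = 0.34465
H(P) = 0.31333 + 0.40422 + 0.34465 = 1.06220 bits

log₂(3) = 1.58496 bits

D_KL(P||U) = 1.58496 - 1.06220 = 0.52276 ≈ 0.5228 bits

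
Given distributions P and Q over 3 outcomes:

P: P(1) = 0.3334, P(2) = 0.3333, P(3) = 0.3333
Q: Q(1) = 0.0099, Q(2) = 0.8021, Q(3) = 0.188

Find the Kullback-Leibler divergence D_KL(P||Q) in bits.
1.5446 bits

D_KL(P||Q) = Σ P(x) log₂(P(x)/Q(x))

Computing term by term:
  P(1)·log₂(P(1)/Q(1)) = 0.3334·log₂(0.3334/0.0099) = 1.69157
  P(2)·log₂(P(2)/Q(2)) = 0.3333·log₂(0.3333/0.8021) = -0.42228
  P(3)·log₂(P(3)/Q(3)) = 0.3333·log₂(0.3333/0.188) = 0.27534

D_KL(P||Q) = 1.69157 - 0.42228 + 0.27534 = 1.54463 ≈ 1.5446 bits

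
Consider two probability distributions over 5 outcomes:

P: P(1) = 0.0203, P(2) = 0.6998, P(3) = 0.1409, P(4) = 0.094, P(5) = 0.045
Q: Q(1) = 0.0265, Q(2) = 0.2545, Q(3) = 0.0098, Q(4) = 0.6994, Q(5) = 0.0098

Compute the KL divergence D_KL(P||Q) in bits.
1.3821 bits

D_KL(P||Q) = Σ P(x) log₂(P(x)/Q(x))

Computing term by term:
  P(1)·log₂(P(1)/Q(1)) = 0.0203·log₂(0.0203/0.0265) = -0.00781
  P(2)·log₂(P(2)/Q(2)) = 0.6998·log₂(0.6998/0.2545) = 1.02120
  P(3)·log₂(P(3)/Q(3)) = 0.1409·log₂(0.1409/0.0098) = 0.54187
  P(4)·log₂(P(4)/Q(4)) = 0.094·log₂(0.094/0.6994) = -0.27217
  P(5)·log₂(P(5)/Q(5)) = 0.045·log₂(0.045/0.0098) = 0.09896

D_KL(P||Q) = -0.00781 + 1.02120 + 0.54187 - 0.27217 + 0.09896 = 1.38205 ≈ 1.3821 bits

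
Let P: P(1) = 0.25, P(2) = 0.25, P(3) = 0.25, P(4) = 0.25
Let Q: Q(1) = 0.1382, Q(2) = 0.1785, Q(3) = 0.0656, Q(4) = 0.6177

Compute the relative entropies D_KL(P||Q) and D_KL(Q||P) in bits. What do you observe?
D_KL(P||Q) = 0.4916 bits, D_KL(Q||P) = 0.4745 bits. The two directions give different values (D_KL(P||Q) exceeds D_KL(Q||P) by 0.0171 bits): KL divergence is asymmetric.

D_KL(P||Q) = Σ P(x) log₂(P(x)/Q(x))

Computing term by term:
  P(1)·log₂(P(1)/Q(1)) = 0.25·log₂(0.25/0.1382) = 0.21379
  P(2)·log₂(P(2)/Q(2)) = 0.25·log₂(0.25/0.1785) = 0.12150
  P(3)·log₂(P(3)/Q(3)) = 0.25·log₂(0.25/0.0656) = 0.48254
  P(4)·log₂(P(4)/Q(4)) = 0.25·log₂(0.25/0.6177) = -0.32624

D_KL(P||Q) = 0.21379 + 0.12150 + 0.48254 - 0.32624 = 0.49159 ≈ 0.4916 bits

D_KL(Q||P) = Σ Q(x) log₂(Q(x)/P(x))

Computing term by term:
  Q(1)·log₂(Q(1)/P(1)) = 0.1382·log₂(0.1382/0.25) = -0.11818
  Q(2)·log₂(Q(2)/P(2)) = 0.1785·log₂(0.1785/0.25) = -0.08675
  Q(3)·log₂(Q(3)/P(3)) = 0.0656·log₂(0.0656/0.25) = -0.12662
  Q(4)·log₂(Q(4)/P(4)) = 0.6177·log₂(0.6177/0.25) = 0.80609

D_KL(Q||P) = -0.11818 - 0.08675 - 0.12662 + 0.80609 = 0.47454 ≈ 0.4745 bits

These are NOT equal (difference: 0.0171 bits). KL divergence is asymmetric: D_KL(P||Q) ≠ D_KL(Q||P) in general.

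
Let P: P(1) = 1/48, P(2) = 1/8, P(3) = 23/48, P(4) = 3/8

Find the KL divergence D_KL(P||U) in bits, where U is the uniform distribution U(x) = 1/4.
0.4694 bits

U(i) = 1/4 for all i

D_KL(P||U) = Σ P(x) log₂(P(x) / (1/4))
           = Σ P(x) log₂(P(x)) + log₂(4)
           = log₂(4) - H(P)

H(P) = -Σ P(x) log₂(P(x)):
  -P(1)·log₂(P(1)) = -(1/48)·log₂(1/48) = 0.11635
  -P(2)·log₂(P(2)) = -(1/8)·log₂(1/8) = 0.37500
  -P(3)·log₂(P(3)) = -(23/48)·log₂(23/48) = 0.50859
  -P(4)·log₂(P(4)) = -(3/8)·log₂(3/8) = 0.53064
H(P) = 0.11635 + 0.37500 + 0.50859 + 0.53064 = 1.53058 bits

log₂(4) = 2.00000 bits

D_KL(P||U) = 2.00000 - 1.53058 = 0.46942 ≈ 0.4694 bits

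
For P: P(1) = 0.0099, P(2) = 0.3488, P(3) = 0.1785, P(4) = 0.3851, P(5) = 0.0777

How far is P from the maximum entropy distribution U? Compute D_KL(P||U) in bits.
0.4657 bits

U(i) = 1/5 for all i

D_KL(P||U) = Σ P(x) log₂(P(x) / (1/5))
           = Σ P(x) log₂(P(x)) + log₂(5)
           = log₂(5) - H(P)

H(P) = -Σ P(x) log₂(P(x)):
  -P(1)·log₂(P(1)) = -(0.0099)·log₂(0.0099) = 0.06592
  -P(2)·log₂(P(2)) = -(0.3488)·log₂(0.3488) = 0.53001
  -P(3)·log₂(P(3)) = -(0.1785)·log₂(0.1785) = 0.44375
  -P(4)·log₂(P(4)) = -(0.3851)·log₂(0.3851) = 0.53017
  -P(5)·log₂(P(5)) = -(0.0777)·log₂(0.0777) = 0.28640
H(P) = 0.06592 + 0.53001 + 0.44375 + 0.53017 + 0.28640 = 1.85625 bits

log₂(5) = 2.32193 bits

D_KL(P||U) = 2.32193 - 1.85625 = 0.46568 ≈ 0.4657 bits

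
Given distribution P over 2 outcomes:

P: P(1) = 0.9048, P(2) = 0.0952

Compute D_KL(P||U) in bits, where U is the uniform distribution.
0.5464 bits

U(i) = 1/2 for all i

D_KL(P||U) = Σ P(x) log₂(P(x) / (1/2))
           = Σ P(x) log₂(P(x)) + log₂(2)
           = log₂(2) - H(P)

H(P) = -Σ P(x) log₂(P(x)):
  -P(1)·log₂(P(1)) = -(0.9048)·log₂(0.9048) = 0.13059
  -P(2)·log₂(P(2)) = -(0.0952)·log₂(0.0952) = 0.32300
H(P) = 0.13059 + 0.32300 = 0.45359 bits

log₂(2) = 1.00000 bits

D_KL(P||U) = 1.00000 - 0.45359 = 0.54641 ≈ 0.5464 bits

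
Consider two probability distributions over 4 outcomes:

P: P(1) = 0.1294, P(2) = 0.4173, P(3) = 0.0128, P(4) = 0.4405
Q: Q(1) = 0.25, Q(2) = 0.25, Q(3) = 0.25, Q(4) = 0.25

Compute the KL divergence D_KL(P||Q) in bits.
0.4906 bits

D_KL(P||Q) = Σ P(x) log₂(P(x)/Q(x))

Computing term by term:
  P(1)·log₂(P(1)/Q(1)) = 0.1294·log₂(0.1294/0.25) = -0.12294
  P(2)·log₂(P(2)/Q(2)) = 0.4173·log₂(0.4173/0.25) = 0.30845
  P(3)·log₂(P(3)/Q(3)) = 0.0128·log₂(0.0128/0.25) = -0.05488
  P(4)·log₂(P(4)/Q(4)) = 0.4405·log₂(0.4405/0.25) = 0.35998

D_KL(P||Q) = -0.12294 + 0.30845 - 0.05488 + 0.35998 = 0.49061 ≈ 0.4906 bits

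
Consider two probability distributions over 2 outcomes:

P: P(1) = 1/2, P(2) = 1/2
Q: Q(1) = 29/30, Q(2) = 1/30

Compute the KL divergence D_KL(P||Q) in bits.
1.4779 bits

D_KL(P||Q) = Σ P(x) log₂(P(x)/Q(x))

Computing term by term:
  P(1)·log₂(P(1)/Q(1)) = (1/2)·log₂((1/2)/(29/30)) = -0.47555
  P(2)·log₂(P(2)/Q(2)) = (1/2)·log₂((1/2)/(1/30)) = 1.95345

D_KL(P||Q) = -0.47555 + 1.95345 = 1.47790 ≈ 1.4779 bits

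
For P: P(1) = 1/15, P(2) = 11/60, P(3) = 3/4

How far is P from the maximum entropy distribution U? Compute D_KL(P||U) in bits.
0.5645 bits

U(i) = 1/3 for all i

D_KL(P||U) = Σ P(x) log₂(P(x) / (1/3))
           = Σ P(x) log₂(P(x)) + log₂(3)
           = log₂(3) - H(P)

H(P) = -Σ P(x) log₂(P(x)):
  -P(1)·log₂(P(1)) = -(1/15)·log₂(1/15) = 0.26046
  -P(2)·log₂(P(2)) = -(11/60)·log₂(11/60) = 0.44870
  -P(3)·log₂(P(3)) = -(3/4)·log₂(3/4) = 0.31128
H(P) = 0.26046 + 0.44870 + 0.31128 = 1.02044 bits

log₂(3) = 1.58496 bits

D_KL(P||U) = 1.58496 - 1.02044 = 0.56452 ≈ 0.5645 bits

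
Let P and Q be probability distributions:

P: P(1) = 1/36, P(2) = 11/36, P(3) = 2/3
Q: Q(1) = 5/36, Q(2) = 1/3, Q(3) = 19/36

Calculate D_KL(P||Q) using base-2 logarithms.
0.1218 bits

D_KL(P||Q) = Σ P(x) log₂(P(x)/Q(x))

Computing term by term:
  P(1)·log₂(P(1)/Q(1)) = (1/36)·log₂((1/36)/(5/36)) = -0.06450
  P(2)·log₂(P(2)/Q(2)) = (11/36)·log₂((11/36)/(1/3)) = -0.03836
  P(3)·log₂(P(3)/Q(3)) = (2/3)·log₂((2/3)/(19/36)) = 0.22469

D_KL(P||Q) = -0.06450 - 0.03836 + 0.22469 = 0.12183 ≈ 0.1218 bits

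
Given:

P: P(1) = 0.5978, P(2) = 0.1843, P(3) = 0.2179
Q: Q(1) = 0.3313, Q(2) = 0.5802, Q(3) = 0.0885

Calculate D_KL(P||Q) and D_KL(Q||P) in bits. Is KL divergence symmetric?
D_KL(P||Q) = 0.4874 bits, D_KL(Q||P) = 0.5628 bits. No, KL divergence is not symmetric.

D_KL(P||Q) = Σ P(x) log₂(P(x)/Q(x))

Computing term by term:
  P(1)·log₂(P(1)/Q(1)) = 0.5978·log₂(0.5978/0.3313) = 0.50904
  P(2)·log₂(P(2)/Q(2)) = 0.1843·log₂(0.1843/0.5802) = -0.30492
  P(3)·log₂(P(3)/Q(3)) = 0.2179·log₂(0.2179/0.0885) = 0.28325

D_KL(P||Q) = 0.50904 - 0.30492 + 0.28325 = 0.48737 ≈ 0.4874 bits

D_KL(Q||P) = Σ Q(x) log₂(Q(x)/P(x))

Computing term by term:
  Q(1)·log₂(Q(1)/P(1)) = 0.3313·log₂(0.3313/0.5978) = -0.28211
  Q(2)·log₂(Q(2)/P(2)) = 0.5802·log₂(0.5802/0.1843) = 0.95994
  Q(3)·log₂(Q(3)/P(3)) = 0.0885·log₂(0.0885/0.2179) = -0.11504

D_KL(Q||P) = -0.28211 + 0.95994 - 0.11504 = 0.56279 ≈ 0.5628 bits

These are NOT equal (difference: 0.0754 bits). KL divergence is asymmetric: D_KL(P||Q) ≠ D_KL(Q||P) in general.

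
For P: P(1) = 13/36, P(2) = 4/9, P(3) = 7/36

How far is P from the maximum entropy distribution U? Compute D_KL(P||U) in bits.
0.0750 bits

U(i) = 1/3 for all i

D_KL(P||U) = Σ P(x) log₂(P(x) / (1/3))
           = Σ P(x) log₂(P(x)) + log₂(3)
           = log₂(3) - H(P)

H(P) = -Σ P(x) log₂(P(x)):
  -P(1)·log₂(P(1)) = -(13/36)·log₂(13/36) = 0.53065
  -P(2)·log₂(P(2)) = -(4/9)·log₂(4/9) = 0.51997
  -P(3)·log₂(P(3)) = -(7/36)·log₂(7/36) = 0.45939
H(P) = 0.53065 + 0.51997 + 0.45939 = 1.51001 bits

log₂(3) = 1.58496 bits

D_KL(P||U) = 1.58496 - 1.51001 = 0.07495 ≈ 0.0750 bits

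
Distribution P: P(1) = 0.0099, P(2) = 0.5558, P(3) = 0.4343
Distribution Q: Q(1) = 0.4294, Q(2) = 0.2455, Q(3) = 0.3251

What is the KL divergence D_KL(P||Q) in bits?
0.7828 bits

D_KL(P||Q) = Σ P(x) log₂(P(x)/Q(x))

Computing term by term:
  P(1)·log₂(P(1)/Q(1)) = 0.0099·log₂(0.0099/0.4294) = -0.05384
  P(2)·log₂(P(2)/Q(2)) = 0.5558·log₂(0.5558/0.2455) = 0.65520
  P(3)·log₂(P(3)/Q(3)) = 0.4343·log₂(0.4343/0.3251) = 0.18145

D_KL(P||Q) = -0.05384 + 0.65520 + 0.18145 = 0.78281 ≈ 0.7828 bits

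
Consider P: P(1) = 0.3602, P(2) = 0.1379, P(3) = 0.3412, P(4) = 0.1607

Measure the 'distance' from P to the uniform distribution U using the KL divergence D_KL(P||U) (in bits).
0.1221 bits

U(i) = 1/4 for all i

D_KL(P||U) = Σ P(x) log₂(P(x) / (1/4))
           = Σ P(x) log₂(P(x)) + log₂(4)
           = log₂(4) - H(P)

H(P) = -Σ P(x) log₂(P(x)):
  -P(1)·log₂(P(1)) = -(0.3602)·log₂(0.3602) = 0.53062
  -P(2)·log₂(P(2)) = -(0.1379)·log₂(0.1379) = 0.39416
  -P(3)·log₂(P(3)) = -(0.3412)·log₂(0.3412) = 0.52931
  -P(4)·log₂(P(4)) = -(0.1607)·log₂(0.1607) = 0.42386
H(P) = 0.53062 + 0.39416 + 0.52931 + 0.42386 = 1.87795 bits

log₂(4) = 2.00000 bits

D_KL(P||U) = 2.00000 - 1.87795 = 0.12205 ≈ 0.1221 bits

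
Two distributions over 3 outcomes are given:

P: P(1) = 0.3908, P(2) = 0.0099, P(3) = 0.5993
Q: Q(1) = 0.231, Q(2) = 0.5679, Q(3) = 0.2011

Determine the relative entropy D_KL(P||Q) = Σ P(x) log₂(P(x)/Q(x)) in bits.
1.1827 bits

D_KL(P||Q) = Σ P(x) log₂(P(x)/Q(x))

Computing term by term:
  P(1)·log₂(P(1)/Q(1)) = 0.3908·log₂(0.3908/0.231) = 0.29644
  P(2)·log₂(P(2)/Q(2)) = 0.0099·log₂(0.0099/0.5679) = -0.05784
  P(3)·log₂(P(3)/Q(3)) = 0.5993·log₂(0.5993/0.2011) = 0.94412

D_KL(P||Q) = 0.29644 - 0.05784 + 0.94412 = 1.18272 ≈ 1.1827 bits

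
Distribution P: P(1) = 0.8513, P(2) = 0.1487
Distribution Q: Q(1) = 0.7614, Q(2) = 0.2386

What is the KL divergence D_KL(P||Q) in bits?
0.0356 bits

D_KL(P||Q) = Σ P(x) log₂(P(x)/Q(x))

Computing term by term:
  P(1)·log₂(P(1)/Q(1)) = 0.8513·log₂(0.8513/0.7614) = 0.13707
  P(2)·log₂(P(2)/Q(2)) = 0.1487·log₂(0.1487/0.2386) = -0.10144

D_KL(P||Q) = 0.13707 - 0.10144 = 0.03563 ≈ 0.0356 bits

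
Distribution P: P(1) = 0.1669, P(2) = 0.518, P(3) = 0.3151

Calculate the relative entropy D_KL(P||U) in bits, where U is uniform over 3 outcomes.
0.1373 bits

U(i) = 1/3 for all i

D_KL(P||U) = Σ P(x) log₂(P(x) / (1/3))
           = Σ P(x) log₂(P(x)) + log₂(3)
           = log₂(3) - H(P)

H(P) = -Σ P(x) log₂(P(x)):
  -P(1)·log₂(P(1)) = -(0.1669)·log₂(0.1669) = 0.43109
  -P(2)·log₂(P(2)) = -(0.518)·log₂(0.518) = 0.49157
  -P(3)·log₂(P(3)) = -(0.3151)·log₂(0.3151) = 0.52499
H(P) = 0.43109 + 0.49157 + 0.52499 = 1.44765 bits

log₂(3) = 1.58496 bits

D_KL(P||U) = 1.58496 - 1.44765 = 0.13731 ≈ 0.1373 bits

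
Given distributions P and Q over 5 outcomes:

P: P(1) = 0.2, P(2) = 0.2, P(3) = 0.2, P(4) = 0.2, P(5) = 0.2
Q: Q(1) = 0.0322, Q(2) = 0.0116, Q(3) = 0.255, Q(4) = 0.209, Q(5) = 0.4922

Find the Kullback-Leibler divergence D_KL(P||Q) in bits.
1.0059 bits

D_KL(P||Q) = Σ P(x) log₂(P(x)/Q(x))

Computing term by term:
  P(1)·log₂(P(1)/Q(1)) = 0.2·log₂(0.2/0.0322) = 0.52697
  P(2)·log₂(P(2)/Q(2)) = 0.2·log₂(0.2/0.0116) = 0.82156
  P(3)·log₂(P(3)/Q(3)) = 0.2·log₂(0.2/0.255) = -0.07010
  P(4)·log₂(P(4)/Q(4)) = 0.2·log₂(0.2/0.209) = -0.01270
  P(5)·log₂(P(5)/Q(5)) = 0.2·log₂(0.2/0.4922) = -0.25985

D_KL(P||Q) = 0.52697 + 0.82156 - 0.07010 - 0.01270 - 0.25985 = 1.00588 ≈ 1.0059 bits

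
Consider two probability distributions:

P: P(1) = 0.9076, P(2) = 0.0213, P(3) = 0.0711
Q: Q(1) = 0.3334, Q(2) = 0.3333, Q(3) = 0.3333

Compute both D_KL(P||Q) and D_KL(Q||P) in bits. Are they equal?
D_KL(P||Q) = 1.0683 bits, D_KL(Q||P) = 1.5837 bits. No, they are not equal.

D_KL(P||Q) = Σ P(x) log₂(P(x)/Q(x))

Computing term by term:
  P(1)·log₂(P(1)/Q(1)) = 0.9076·log₂(0.9076/0.3334) = 1.31130
  P(2)·log₂(P(2)/Q(2)) = 0.0213·log₂(0.0213/0.3333) = -0.08452
  P(3)·log₂(P(3)/Q(3)) = 0.0711·log₂(0.0711/0.3333) = -0.15847

D_KL(P||Q) = 1.31130 - 0.08452 - 0.15847 = 1.06831 ≈ 1.0683 bits

D_KL(Q||P) = Σ Q(x) log₂(Q(x)/P(x))

Computing term by term:
  Q(1)·log₂(Q(1)/P(1)) = 0.3334·log₂(0.3334/0.9076) = -0.48170
  Q(2)·log₂(Q(2)/P(2)) = 0.3333·log₂(0.3333/0.0213) = 1.32250
  Q(3)·log₂(Q(3)/P(3)) = 0.3333·log₂(0.3333/0.0711) = 0.74289

D_KL(Q||P) = -0.48170 + 1.32250 + 0.74289 = 1.58369 ≈ 1.5837 bits

These are NOT equal (difference: 0.5154 bits). KL divergence is asymmetric: D_KL(P||Q) ≠ D_KL(Q||P) in general.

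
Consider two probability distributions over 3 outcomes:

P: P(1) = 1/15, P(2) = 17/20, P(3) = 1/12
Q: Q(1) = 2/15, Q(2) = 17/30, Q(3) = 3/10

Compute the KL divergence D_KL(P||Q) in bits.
0.2766 bits

D_KL(P||Q) = Σ P(x) log₂(P(x)/Q(x))

Computing term by term:
  P(1)·log₂(P(1)/Q(1)) = (1/15)·log₂((1/15)/(2/15)) = -0.06667
  P(2)·log₂(P(2)/Q(2)) = (17/20)·log₂((17/20)/(17/30)) = 0.49722
  P(3)·log₂(P(3)/Q(3)) = (1/12)·log₂((1/12)/(3/10)) = -0.15400

D_KL(P||Q) = -0.06667 + 0.49722 - 0.15400 = 0.27655 ≈ 0.2766 bits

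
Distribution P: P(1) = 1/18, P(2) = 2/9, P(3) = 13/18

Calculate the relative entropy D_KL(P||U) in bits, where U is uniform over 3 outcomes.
0.5320 bits

U(i) = 1/3 for all i

D_KL(P||U) = Σ P(x) log₂(P(x) / (1/3))
           = Σ P(x) log₂(P(x)) + log₂(3)
           = log₂(3) - H(P)

H(P) = -Σ P(x) log₂(P(x)):
  -P(1)·log₂(P(1)) = -(1/18)·log₂(1/18) = 0.23166
  -P(2)·log₂(P(2)) = -(2/9)·log₂(2/9) = 0.48221
  -P(3)·log₂(P(3)) = -(13/18)·log₂(13/18) = 0.33907
H(P) = 0.23166 + 0.48221 + 0.33907 = 1.05294 bits

log₂(3) = 1.58496 bits

D_KL(P||U) = 1.58496 - 1.05294 = 0.53202 ≈ 0.5320 bits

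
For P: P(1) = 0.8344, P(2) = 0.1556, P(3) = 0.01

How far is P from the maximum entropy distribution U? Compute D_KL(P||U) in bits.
0.8829 bits

U(i) = 1/3 for all i

D_KL(P||U) = Σ P(x) log₂(P(x) / (1/3))
           = Σ P(x) log₂(P(x)) + log₂(3)
           = log₂(3) - H(P)

H(P) = -Σ P(x) log₂(P(x)):
  -P(1)·log₂(P(1)) = -(0.8344)·log₂(0.8344) = 0.21794
  -P(2)·log₂(P(2)) = -(0.1556)·log₂(0.1556) = 0.41764
  -P(3)·log₂(P(3)) = -(0.01)·log₂(0.01) = 0.06644
H(P) = 0.21794 + 0.41764 + 0.06644 = 0.70202 bits

log₂(3) = 1.58496 bits

D_KL(P||U) = 1.58496 - 0.70202 = 0.88294 ≈ 0.8829 bits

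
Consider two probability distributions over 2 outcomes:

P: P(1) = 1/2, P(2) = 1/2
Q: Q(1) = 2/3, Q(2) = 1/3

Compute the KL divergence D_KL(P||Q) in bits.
0.0850 bits

D_KL(P||Q) = Σ P(x) log₂(P(x)/Q(x))

Computing term by term:
  P(1)·log₂(P(1)/Q(1)) = (1/2)·log₂((1/2)/(2/3)) = -0.20752
  P(2)·log₂(P(2)/Q(2)) = (1/2)·log₂((1/2)/(1/3)) = 0.29248

D_KL(P||Q) = -0.20752 + 0.29248 = 0.08496 ≈ 0.0850 bits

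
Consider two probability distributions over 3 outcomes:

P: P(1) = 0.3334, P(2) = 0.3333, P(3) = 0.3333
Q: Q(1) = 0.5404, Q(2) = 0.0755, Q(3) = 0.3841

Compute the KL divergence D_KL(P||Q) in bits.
0.4135 bits

D_KL(P||Q) = Σ P(x) log₂(P(x)/Q(x))

Computing term by term:
  P(1)·log₂(P(1)/Q(1)) = 0.3334·log₂(0.3334/0.5404) = -0.23230
  P(2)·log₂(P(2)/Q(2)) = 0.3333·log₂(0.3333/0.0755) = 0.71402
  P(3)·log₂(P(3)/Q(3)) = 0.3333·log₂(0.3333/0.3841) = -0.06821

D_KL(P||Q) = -0.23230 + 0.71402 - 0.06821 = 0.41351 ≈ 0.4135 bits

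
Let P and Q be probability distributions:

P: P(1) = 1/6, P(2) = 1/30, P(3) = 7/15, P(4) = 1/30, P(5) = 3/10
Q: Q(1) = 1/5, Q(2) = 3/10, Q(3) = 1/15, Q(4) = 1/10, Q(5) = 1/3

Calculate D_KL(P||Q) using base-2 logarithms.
1.0622 bits

D_KL(P||Q) = Σ P(x) log₂(P(x)/Q(x))

Computing term by term:
  P(1)·log₂(P(1)/Q(1)) = (1/6)·log₂((1/6)/(1/5)) = -0.04384
  P(2)·log₂(P(2)/Q(2)) = (1/30)·log₂((1/30)/(3/10)) = -0.10566
  P(3)·log₂(P(3)/Q(3)) = (7/15)·log₂((7/15)/(1/15)) = 1.31010
  P(4)·log₂(P(4)/Q(4)) = (1/30)·log₂((1/30)/(1/10)) = -0.05283
  P(5)·log₂(P(5)/Q(5)) = (3/10)·log₂((3/10)/(1/3)) = -0.04560

D_KL(P||Q) = -0.04384 - 0.10566 + 1.31010 - 0.05283 - 0.04560 = 1.06217 ≈ 1.0622 bits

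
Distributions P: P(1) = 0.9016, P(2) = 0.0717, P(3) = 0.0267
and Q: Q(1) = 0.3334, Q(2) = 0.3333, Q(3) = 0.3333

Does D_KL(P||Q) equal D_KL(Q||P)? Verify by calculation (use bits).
D_KL(P||Q) = 1.0378 bits, D_KL(Q||P) = 1.4742 bits. No — D_KL(P||Q) ≠ D_KL(Q||P) for this pair.

D_KL(P||Q) = Σ P(x) log₂(P(x)/Q(x))

Computing term by term:
  P(1)·log₂(P(1)/Q(1)) = 0.9016·log₂(0.9016/0.3334) = 1.29401
  P(2)·log₂(P(2)/Q(2)) = 0.0717·log₂(0.0717/0.3333) = -0.15894
  P(3)·log₂(P(3)/Q(3)) = 0.0267·log₂(0.0267/0.3333) = -0.09724

D_KL(P||Q) = 1.29401 - 0.15894 - 0.09724 = 1.03783 ≈ 1.0378 bits

D_KL(Q||P) = Σ Q(x) log₂(Q(x)/P(x))

Computing term by term:
  Q(1)·log₂(Q(1)/P(1)) = 0.3334·log₂(0.3334/0.9016) = -0.47851
  Q(2)·log₂(Q(2)/P(2)) = 0.3333·log₂(0.3333/0.0717) = 0.73885
  Q(3)·log₂(Q(3)/P(3)) = 0.3333·log₂(0.3333/0.0267) = 1.21385

D_KL(Q||P) = -0.47851 + 0.73885 + 1.21385 = 1.47419 ≈ 1.4742 bits

These are NOT equal (difference: 0.4364 bits). KL divergence is asymmetric: D_KL(P||Q) ≠ D_KL(Q||P) in general.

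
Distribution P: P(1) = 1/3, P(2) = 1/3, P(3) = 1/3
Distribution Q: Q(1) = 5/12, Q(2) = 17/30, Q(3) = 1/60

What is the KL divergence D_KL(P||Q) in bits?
1.0782 bits

D_KL(P||Q) = Σ P(x) log₂(P(x)/Q(x))

Computing term by term:
  P(1)·log₂(P(1)/Q(1)) = (1/3)·log₂((1/3)/(5/12)) = -0.10731
  P(2)·log₂(P(2)/Q(2)) = (1/3)·log₂((1/3)/(17/30)) = -0.25518
  P(3)·log₂(P(3)/Q(3)) = (1/3)·log₂((1/3)/(1/60)) = 1.44064

D_KL(P||Q) = -0.10731 - 0.25518 + 1.44064 = 1.07815 ≈ 1.0782 bits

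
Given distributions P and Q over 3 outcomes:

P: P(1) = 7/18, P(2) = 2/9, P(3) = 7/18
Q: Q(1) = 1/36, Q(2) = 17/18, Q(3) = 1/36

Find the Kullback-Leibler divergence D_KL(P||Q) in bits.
2.4974 bits

D_KL(P||Q) = Σ P(x) log₂(P(x)/Q(x))

Computing term by term:
  P(1)·log₂(P(1)/Q(1)) = (7/18)·log₂((7/18)/(1/36)) = 1.48064
  P(2)·log₂(P(2)/Q(2)) = (2/9)·log₂((2/9)/(17/18)) = -0.46388
  P(3)·log₂(P(3)/Q(3)) = (7/18)·log₂((7/18)/(1/36)) = 1.48064

D_KL(P||Q) = 1.48064 - 0.46388 + 1.48064 = 2.49740 ≈ 2.4974 bits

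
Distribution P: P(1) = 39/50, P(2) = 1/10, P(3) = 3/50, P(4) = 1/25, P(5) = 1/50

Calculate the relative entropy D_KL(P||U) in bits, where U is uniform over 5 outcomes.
1.1680 bits

U(i) = 1/5 for all i

D_KL(P||U) = Σ P(x) log₂(P(x) / (1/5))
           = Σ P(x) log₂(P(x)) + log₂(5)
           = log₂(5) - H(P)

H(P) = -Σ P(x) log₂(P(x)):
  -P(1)·log₂(P(1)) = -(39/50)·log₂(39/50) = 0.27959
  -P(2)·log₂(P(2)) = -(1/10)·log₂(1/10) = 0.33219
  -P(3)·log₂(P(3)) = -(3/50)·log₂(3/50) = 0.24353
  -P(4)·log₂(P(4)) = -(1/25)·log₂(1/25) = 0.18575
  -P(5)·log₂(P(5)) = -(1/50)·log₂(1/50) = 0.11288
H(P) = 0.27959 + 0.33219 + 0.24353 + 0.18575 + 0.11288 = 1.15394 bits

log₂(5) = 2.32193 bits

D_KL(P||U) = 2.32193 - 1.15394 = 1.16799 ≈ 1.1680 bits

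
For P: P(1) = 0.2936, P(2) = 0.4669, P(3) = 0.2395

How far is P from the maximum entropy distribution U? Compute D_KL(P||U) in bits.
0.0590 bits

U(i) = 1/3 for all i

D_KL(P||U) = Σ P(x) log₂(P(x) / (1/3))
           = Σ P(x) log₂(P(x)) + log₂(3)
           = log₂(3) - H(P)

H(P) = -Σ P(x) log₂(P(x)):
  -P(1)·log₂(P(1)) = -(0.2936)·log₂(0.2936) = 0.51911
  -P(2)·log₂(P(2)) = -(0.4669)·log₂(0.4669) = 0.51304
  -P(3)·log₂(P(3)) = -(0.2395)·log₂(0.2395) = 0.49383
H(P) = 0.51911 + 0.51304 + 0.49383 = 1.52598 bits

log₂(3) = 1.58496 bits

D_KL(P||U) = 1.58496 - 1.52598 = 0.05898 ≈ 0.0590 bits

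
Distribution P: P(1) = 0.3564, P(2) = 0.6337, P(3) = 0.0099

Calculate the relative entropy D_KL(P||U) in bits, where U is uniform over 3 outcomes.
0.5715 bits

U(i) = 1/3 for all i

D_KL(P||U) = Σ P(x) log₂(P(x) / (1/3))
           = Σ P(x) log₂(P(x)) + log₂(3)
           = log₂(3) - H(P)

H(P) = -Σ P(x) log₂(P(x)):
  -P(1)·log₂(P(1)) = -(0.3564)·log₂(0.3564) = 0.53048
  -P(2)·log₂(P(2)) = -(0.6337)·log₂(0.6337) = 0.41706
  -P(3)·log₂(P(3)) = -(0.0099)·log₂(0.0099) = 0.06592
H(P) = 0.53048 + 0.41706 + 0.06592 = 1.01346 bits

log₂(3) = 1.58496 bits

D_KL(P||U) = 1.58496 - 1.01346 = 0.57150 ≈ 0.5715 bits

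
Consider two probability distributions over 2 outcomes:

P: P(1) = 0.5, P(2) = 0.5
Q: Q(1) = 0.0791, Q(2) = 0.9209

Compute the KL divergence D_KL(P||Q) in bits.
0.8895 bits

D_KL(P||Q) = Σ P(x) log₂(P(x)/Q(x))

Computing term by term:
  P(1)·log₂(P(1)/Q(1)) = 0.5·log₂(0.5/0.0791) = 1.33009
  P(2)·log₂(P(2)/Q(2)) = 0.5·log₂(0.5/0.9209) = -0.44056

D_KL(P||Q) = 1.33009 - 0.44056 = 0.88953 ≈ 0.8895 bits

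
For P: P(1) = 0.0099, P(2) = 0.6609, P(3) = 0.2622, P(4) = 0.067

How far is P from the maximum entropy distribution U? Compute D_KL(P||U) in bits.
0.7715 bits

U(i) = 1/4 for all i

D_KL(P||U) = Σ P(x) log₂(P(x) / (1/4))
           = Σ P(x) log₂(P(x)) + log₂(4)
           = log₂(4) - H(P)

H(P) = -Σ P(x) log₂(P(x)):
  -P(1)·log₂(P(1)) = -(0.0099)·log₂(0.0099) = 0.06592
  -P(2)·log₂(P(2)) = -(0.6609)·log₂(0.6609) = 0.39489
  -P(3)·log₂(P(3)) = -(0.2622)·log₂(0.2622) = 0.50638
  -P(4)·log₂(P(4)) = -(0.067)·log₂(0.067) = 0.26128
H(P) = 0.06592 + 0.39489 + 0.50638 + 0.26128 = 1.22847 bits

log₂(4) = 2.00000 bits

D_KL(P||U) = 2.00000 - 1.22847 = 0.77153 ≈ 0.7715 bits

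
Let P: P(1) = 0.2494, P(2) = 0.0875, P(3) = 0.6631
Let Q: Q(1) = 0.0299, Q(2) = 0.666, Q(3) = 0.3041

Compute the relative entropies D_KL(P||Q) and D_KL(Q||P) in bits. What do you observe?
D_KL(P||Q) = 1.2528 bits, D_KL(Q||P) = 1.5166 bits. The two directions give different values (D_KL(Q||P) exceeds D_KL(P||Q) by 0.2638 bits): KL divergence is asymmetric.

D_KL(P||Q) = Σ P(x) log₂(P(x)/Q(x))

Computing term by term:
  P(1)·log₂(P(1)/Q(1)) = 0.2494·log₂(0.2494/0.0299) = 0.76322
  P(2)·log₂(P(2)/Q(2)) = 0.0875·log₂(0.0875/0.666) = -0.25621
  P(3)·log₂(P(3)/Q(3)) = 0.6631·log₂(0.6631/0.3041) = 0.74578

D_KL(P||Q) = 0.76322 - 0.25621 + 0.74578 = 1.25279 ≈ 1.2528 bits

D_KL(Q||P) = Σ Q(x) log₂(Q(x)/P(x))

Computing term by term:
  Q(1)·log₂(Q(1)/P(1)) = 0.0299·log₂(0.0299/0.2494) = -0.09150
  Q(2)·log₂(Q(2)/P(2)) = 0.666·log₂(0.666/0.0875) = 1.95016
  Q(3)·log₂(Q(3)/P(3)) = 0.3041·log₂(0.3041/0.6631) = -0.34202

D_KL(Q||P) = -0.09150 + 1.95016 - 0.34202 = 1.51664 ≈ 1.5166 bits

These are NOT equal (difference: 0.2638 bits). KL divergence is asymmetric: D_KL(P||Q) ≠ D_KL(Q||P) in general.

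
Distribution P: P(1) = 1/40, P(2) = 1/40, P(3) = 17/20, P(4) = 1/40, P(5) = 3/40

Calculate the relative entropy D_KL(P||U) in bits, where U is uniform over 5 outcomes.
1.4432 bits

U(i) = 1/5 for all i

D_KL(P||U) = Σ P(x) log₂(P(x) / (1/5))
           = Σ P(x) log₂(P(x)) + log₂(5)
           = log₂(5) - H(P)

H(P) = -Σ P(x) log₂(P(x)):
  -P(1)·log₂(P(1)) = -(1/40)·log₂(1/40) = 0.13305
  -P(2)·log₂(P(2)) = -(1/40)·log₂(1/40) = 0.13305
  -P(3)·log₂(P(3)) = -(17/20)·log₂(17/20) = 0.19930
  -P(4)·log₂(P(4)) = -(1/40)·log₂(1/40) = 0.13305
  -P(5)·log₂(P(5)) = -(3/40)·log₂(3/40) = 0.28027
H(P) = 0.13305 + 0.13305 + 0.19930 + 0.13305 + 0.28027 = 0.87872 bits

log₂(5) = 2.32193 bits

D_KL(P||U) = 2.32193 - 0.87872 = 1.44321 ≈ 1.4432 bits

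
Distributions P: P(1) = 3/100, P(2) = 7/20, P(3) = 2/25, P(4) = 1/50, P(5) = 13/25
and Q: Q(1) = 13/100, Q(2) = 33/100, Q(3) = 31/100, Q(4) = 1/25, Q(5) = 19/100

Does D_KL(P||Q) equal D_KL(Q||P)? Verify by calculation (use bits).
D_KL(P||Q) = 0.5452 bits, D_KL(Q||P) = 0.6168 bits. No — D_KL(P||Q) ≠ D_KL(Q||P) for this pair.

D_KL(P||Q) = Σ P(x) log₂(P(x)/Q(x))

Computing term by term:
  P(1)·log₂(P(1)/Q(1)) = (3/100)·log₂((3/100)/(13/100)) = -0.06346
  P(2)·log₂(P(2)/Q(2)) = (7/20)·log₂((7/20)/(33/100)) = 0.02971
  P(3)·log₂(P(3)/Q(3)) = (2/25)·log₂((2/25)/(31/100)) = -0.15634
  P(4)·log₂(P(4)/Q(4)) = (1/50)·log₂((1/50)/(1/25)) = -0.02000
  P(5)·log₂(P(5)/Q(5)) = (13/25)·log₂((13/25)/(19/100)) = 0.75531

D_KL(P||Q) = -0.06346 + 0.02971 - 0.15634 - 0.02000 + 0.75531 = 0.54522 ≈ 0.5452 bits

D_KL(Q||P) = Σ Q(x) log₂(Q(x)/P(x))

Computing term by term:
  Q(1)·log₂(Q(1)/P(1)) = (13/100)·log₂((13/100)/(3/100)) = 0.27501
  Q(2)·log₂(Q(2)/P(2)) = (33/100)·log₂((33/100)/(7/20)) = -0.02801
  Q(3)·log₂(Q(3)/P(3)) = (31/100)·log₂((31/100)/(2/25)) = 0.60580
  Q(4)·log₂(Q(4)/P(4)) = (1/25)·log₂((1/25)/(1/50)) = 0.04000
  Q(5)·log₂(Q(5)/P(5)) = (19/100)·log₂((19/100)/(13/25)) = -0.27598

D_KL(Q||P) = 0.27501 - 0.02801 + 0.60580 + 0.04000 - 0.27598 = 0.61682 ≈ 0.6168 bits

These are NOT equal (difference: 0.0716 bits). KL divergence is asymmetric: D_KL(P||Q) ≠ D_KL(Q||P) in general.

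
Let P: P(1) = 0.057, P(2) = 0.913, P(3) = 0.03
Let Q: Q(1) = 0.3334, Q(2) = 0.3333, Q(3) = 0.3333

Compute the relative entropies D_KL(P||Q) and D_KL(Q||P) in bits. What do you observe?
D_KL(P||Q) = 1.0779 bits, D_KL(Q||P) = 1.5228 bits. The two directions give different values (D_KL(Q||P) exceeds D_KL(P||Q) by 0.4449 bits): KL divergence is asymmetric.

D_KL(P||Q) = Σ P(x) log₂(P(x)/Q(x))

Computing term by term:
  P(1)·log₂(P(1)/Q(1)) = 0.057·log₂(0.057/0.3334) = -0.14525
  P(2)·log₂(P(2)/Q(2)) = 0.913·log₂(0.913/0.3333) = 1.32731
  P(3)·log₂(P(3)/Q(3)) = 0.03·log₂(0.03/0.3333) = -0.10421

D_KL(P||Q) = -0.14525 + 1.32731 - 0.10421 = 1.07785 ≈ 1.0779 bits

D_KL(Q||P) = Σ Q(x) log₂(Q(x)/P(x))

Computing term by term:
  Q(1)·log₂(Q(1)/P(1)) = 0.3334·log₂(0.3334/0.057) = 0.84958
  Q(2)·log₂(Q(2)/P(2)) = 0.3333·log₂(0.3333/0.913) = -0.48455
  Q(3)·log₂(Q(3)/P(3)) = 0.3333·log₂(0.3333/0.03) = 1.15781

D_KL(Q||P) = 0.84958 - 0.48455 + 1.15781 = 1.52284 ≈ 1.5228 bits

These are NOT equal (difference: 0.4449 bits). KL divergence is asymmetric: D_KL(P||Q) ≠ D_KL(Q||P) in general.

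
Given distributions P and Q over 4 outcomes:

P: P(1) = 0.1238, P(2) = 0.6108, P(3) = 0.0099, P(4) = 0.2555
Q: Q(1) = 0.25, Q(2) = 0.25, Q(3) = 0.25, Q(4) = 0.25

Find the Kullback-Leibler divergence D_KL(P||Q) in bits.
0.6236 bits

D_KL(P||Q) = Σ P(x) log₂(P(x)/Q(x))

Computing term by term:
  P(1)·log₂(P(1)/Q(1)) = 0.1238·log₂(0.1238/0.25) = -0.12552
  P(2)·log₂(P(2)/Q(2)) = 0.6108·log₂(0.6108/0.25) = 0.78718
  P(3)·log₂(P(3)/Q(3)) = 0.0099·log₂(0.0099/0.25) = -0.04612
  P(4)·log₂(P(4)/Q(4)) = 0.2555·log₂(0.2555/0.25) = 0.00802

D_KL(P||Q) = -0.12552 + 0.78718 - 0.04612 + 0.00802 = 0.62356 ≈ 0.6236 bits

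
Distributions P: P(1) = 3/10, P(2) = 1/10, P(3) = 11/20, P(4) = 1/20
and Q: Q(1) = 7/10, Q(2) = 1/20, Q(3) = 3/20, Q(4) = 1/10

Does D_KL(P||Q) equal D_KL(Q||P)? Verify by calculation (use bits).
D_KL(P||Q) = 0.7142 bits, D_KL(Q||P) = 0.6245 bits. No — D_KL(P||Q) ≠ D_KL(Q||P) for this pair.

D_KL(P||Q) = Σ P(x) log₂(P(x)/Q(x))

Computing term by term:
  P(1)·log₂(P(1)/Q(1)) = (3/10)·log₂((3/10)/(7/10)) = -0.36672
  P(2)·log₂(P(2)/Q(2)) = (1/10)·log₂((1/10)/(1/20)) = 0.10000
  P(3)·log₂(P(3)/Q(3)) = (11/20)·log₂((11/20)/(3/20)) = 1.03096
  P(4)·log₂(P(4)/Q(4)) = (1/20)·log₂((1/20)/(1/10)) = -0.05000

D_KL(P||Q) = -0.36672 + 0.10000 + 1.03096 - 0.05000 = 0.71424 ≈ 0.7142 bits

D_KL(Q||P) = Σ Q(x) log₂(Q(x)/P(x))

Computing term by term:
  Q(1)·log₂(Q(1)/P(1)) = (7/10)·log₂((7/10)/(3/10)) = 0.85567
  Q(2)·log₂(Q(2)/P(2)) = (1/20)·log₂((1/20)/(1/10)) = -0.05000
  Q(3)·log₂(Q(3)/P(3)) = (3/20)·log₂((3/20)/(11/20)) = -0.28117
  Q(4)·log₂(Q(4)/P(4)) = (1/10)·log₂((1/10)/(1/20)) = 0.10000

D_KL(Q||P) = 0.85567 - 0.05000 - 0.28117 + 0.10000 = 0.62450 ≈ 0.6245 bits

These are NOT equal (difference: 0.0897 bits). KL divergence is asymmetric: D_KL(P||Q) ≠ D_KL(Q||P) in general.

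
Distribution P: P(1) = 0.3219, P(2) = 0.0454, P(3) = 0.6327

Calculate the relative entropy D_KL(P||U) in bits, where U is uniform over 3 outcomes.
0.4382 bits

U(i) = 1/3 for all i

D_KL(P||U) = Σ P(x) log₂(P(x) / (1/3))
           = Σ P(x) log₂(P(x)) + log₂(3)
           = log₂(3) - H(P)

H(P) = -Σ P(x) log₂(P(x)):
  -P(1)·log₂(P(1)) = -(0.3219)·log₂(0.3219) = 0.52641
  -P(2)·log₂(P(2)) = -(0.0454)·log₂(0.0454) = 0.20254
  -P(3)·log₂(P(3)) = -(0.6327)·log₂(0.6327) = 0.41784
H(P) = 0.52641 + 0.20254 + 0.41784 = 1.14679 bits

log₂(3) = 1.58496 bits

D_KL(P||U) = 1.58496 - 1.14679 = 0.43817 ≈ 0.4382 bits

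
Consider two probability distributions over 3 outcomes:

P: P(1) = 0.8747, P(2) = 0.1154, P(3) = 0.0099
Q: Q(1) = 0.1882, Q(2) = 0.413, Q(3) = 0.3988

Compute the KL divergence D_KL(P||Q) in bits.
1.6737 bits

D_KL(P||Q) = Σ P(x) log₂(P(x)/Q(x))

Computing term by term:
  P(1)·log₂(P(1)/Q(1)) = 0.8747·log₂(0.8747/0.1882) = 1.93879
  P(2)·log₂(P(2)/Q(2)) = 0.1154·log₂(0.1154/0.413) = -0.21228
  P(3)·log₂(P(3)/Q(3)) = 0.0099·log₂(0.0099/0.3988) = -0.05279

D_KL(P||Q) = 1.93879 - 0.21228 - 0.05279 = 1.67372 ≈ 1.6737 bits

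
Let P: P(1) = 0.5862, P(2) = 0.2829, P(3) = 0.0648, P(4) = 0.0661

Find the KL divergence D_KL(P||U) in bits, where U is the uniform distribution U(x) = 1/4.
0.5181 bits

U(i) = 1/4 for all i

D_KL(P||U) = Σ P(x) log₂(P(x) / (1/4))
           = Σ P(x) log₂(P(x)) + log₂(4)
           = log₂(4) - H(P)

H(P) = -Σ P(x) log₂(P(x)):
  -P(1)·log₂(P(1)) = -(0.5862)·log₂(0.5862) = 0.45169
  -P(2)·log₂(P(2)) = -(0.2829)·log₂(0.2829) = 0.51534
  -P(3)·log₂(P(3)) = -(0.0648)·log₂(0.0648) = 0.25582
  -P(4)·log₂(P(4)) = -(0.0661)·log₂(0.0661) = 0.25906
H(P) = 0.45169 + 0.51534 + 0.25582 + 0.25906 = 1.48191 bits

log₂(4) = 2.00000 bits

D_KL(P||U) = 2.00000 - 1.48191 = 0.51809 ≈ 0.5181 bits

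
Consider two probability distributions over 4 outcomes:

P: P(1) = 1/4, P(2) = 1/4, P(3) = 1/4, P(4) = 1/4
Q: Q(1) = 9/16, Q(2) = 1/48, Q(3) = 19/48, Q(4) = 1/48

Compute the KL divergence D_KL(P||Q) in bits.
1.3343 bits

D_KL(P||Q) = Σ P(x) log₂(P(x)/Q(x))

Computing term by term:
  P(1)·log₂(P(1)/Q(1)) = (1/4)·log₂((1/4)/(9/16)) = -0.29248
  P(2)·log₂(P(2)/Q(2)) = (1/4)·log₂((1/4)/(1/48)) = 0.89624
  P(3)·log₂(P(3)/Q(3)) = (1/4)·log₂((1/4)/(19/48)) = -0.16574
  P(4)·log₂(P(4)/Q(4)) = (1/4)·log₂((1/4)/(1/48)) = 0.89624

D_KL(P||Q) = -0.29248 + 0.89624 - 0.16574 + 0.89624 = 1.33426 ≈ 1.3343 bits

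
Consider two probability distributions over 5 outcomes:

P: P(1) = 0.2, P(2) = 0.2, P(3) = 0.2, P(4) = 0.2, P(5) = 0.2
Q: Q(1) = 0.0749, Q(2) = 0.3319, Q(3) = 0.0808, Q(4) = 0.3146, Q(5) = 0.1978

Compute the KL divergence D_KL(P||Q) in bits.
0.2712 bits

D_KL(P||Q) = Σ P(x) log₂(P(x)/Q(x))

Computing term by term:
  P(1)·log₂(P(1)/Q(1)) = 0.2·log₂(0.2/0.0749) = 0.28339
  P(2)·log₂(P(2)/Q(2)) = 0.2·log₂(0.2/0.3319) = -0.14615
  P(3)·log₂(P(3)/Q(3)) = 0.2·log₂(0.2/0.0808) = 0.26151
  P(4)·log₂(P(4)/Q(4)) = 0.2·log₂(0.2/0.3146) = -0.13070
  P(5)·log₂(P(5)/Q(5)) = 0.2·log₂(0.2/0.1978) = 0.00319

D_KL(P||Q) = 0.28339 - 0.14615 + 0.26151 - 0.13070 + 0.00319 = 0.27124 ≈ 0.2712 bits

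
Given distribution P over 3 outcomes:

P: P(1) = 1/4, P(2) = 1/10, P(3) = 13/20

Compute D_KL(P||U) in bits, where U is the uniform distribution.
0.3488 bits

U(i) = 1/3 for all i

D_KL(P||U) = Σ P(x) log₂(P(x) / (1/3))
           = Σ P(x) log₂(P(x)) + log₂(3)
           = log₂(3) - H(P)

H(P) = -Σ P(x) log₂(P(x)):
  -P(1)·log₂(P(1)) = -(1/4)·log₂(1/4) = 0.50000
  -P(2)·log₂(P(2)) = -(1/10)·log₂(1/10) = 0.33219
  -P(3)·log₂(P(3)) = -(13/20)·log₂(13/20) = 0.40397
H(P) = 0.50000 + 0.33219 + 0.40397 = 1.23616 bits

log₂(3) = 1.58496 bits

D_KL(P||U) = 1.58496 - 1.23616 = 0.34880 ≈ 0.3488 bits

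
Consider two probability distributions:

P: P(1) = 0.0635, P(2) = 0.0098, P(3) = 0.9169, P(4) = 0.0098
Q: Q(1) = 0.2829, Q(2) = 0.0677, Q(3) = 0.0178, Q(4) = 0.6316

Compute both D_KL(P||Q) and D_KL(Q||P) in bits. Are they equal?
D_KL(P||Q) = 4.9911 bits, D_KL(Q||P) = 4.4933 bits. No, they are not equal.

D_KL(P||Q) = Σ P(x) log₂(P(x)/Q(x))

Computing term by term:
  P(1)·log₂(P(1)/Q(1)) = 0.0635·log₂(0.0635/0.2829) = -0.13687
  P(2)·log₂(P(2)/Q(2)) = 0.0098·log₂(0.0098/0.0677) = -0.02733
  P(3)·log₂(P(3)/Q(3)) = 0.9169·log₂(0.9169/0.0178) = 5.21424
  P(4)·log₂(P(4)/Q(4)) = 0.0098·log₂(0.0098/0.6316) = -0.05890

D_KL(P||Q) = -0.13687 - 0.02733 + 5.21424 - 0.05890 = 4.99114 ≈ 4.9911 bits

D_KL(Q||P) = Σ Q(x) log₂(Q(x)/P(x))

Computing term by term:
  Q(1)·log₂(Q(1)/P(1)) = 0.2829·log₂(0.2829/0.0635) = 0.60978
  Q(2)·log₂(Q(2)/P(2)) = 0.0677·log₂(0.0677/0.0098) = 0.18877
  Q(3)·log₂(Q(3)/P(3)) = 0.0178·log₂(0.0178/0.9169) = -0.10123
  Q(4)·log₂(Q(4)/P(4)) = 0.6316·log₂(0.6316/0.0098) = 3.79597

D_KL(Q||P) = 0.60978 + 0.18877 - 0.10123 + 3.79597 = 4.49329 ≈ 4.4933 bits

These are NOT equal (difference: 0.4978 bits). KL divergence is asymmetric: D_KL(P||Q) ≠ D_KL(Q||P) in general.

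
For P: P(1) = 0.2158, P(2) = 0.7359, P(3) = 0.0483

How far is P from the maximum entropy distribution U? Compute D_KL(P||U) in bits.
0.5708 bits

U(i) = 1/3 for all i

D_KL(P||U) = Σ P(x) log₂(P(x) / (1/3))
           = Σ P(x) log₂(P(x)) + log₂(3)
           = log₂(3) - H(P)

H(P) = -Σ P(x) log₂(P(x)):
  -P(1)·log₂(P(1)) = -(0.2158)·log₂(0.2158) = 0.47740
  -P(2)·log₂(P(2)) = -(0.7359)·log₂(0.7359) = 0.32558
  -P(3)·log₂(P(3)) = -(0.0483)·log₂(0.0483) = 0.21116
H(P) = 0.47740 + 0.32558 + 0.21116 = 1.01414 bits

log₂(3) = 1.58496 bits

D_KL(P||U) = 1.58496 - 1.01414 = 0.57082 ≈ 0.5708 bits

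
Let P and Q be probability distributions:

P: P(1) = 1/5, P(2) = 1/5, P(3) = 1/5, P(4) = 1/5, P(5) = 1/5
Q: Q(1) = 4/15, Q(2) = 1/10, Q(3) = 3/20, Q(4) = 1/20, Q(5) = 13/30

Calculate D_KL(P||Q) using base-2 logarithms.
0.3769 bits

D_KL(P||Q) = Σ P(x) log₂(P(x)/Q(x))

Computing term by term:
  P(1)·log₂(P(1)/Q(1)) = (1/5)·log₂((1/5)/(4/15)) = -0.08301
  P(2)·log₂(P(2)/Q(2)) = (1/5)·log₂((1/5)/(1/10)) = 0.20000
  P(3)·log₂(P(3)/Q(3)) = (1/5)·log₂((1/5)/(3/20)) = 0.08301
  P(4)·log₂(P(4)/Q(4)) = (1/5)·log₂((1/5)/(1/20)) = 0.40000
  P(5)·log₂(P(5)/Q(5)) = (1/5)·log₂((1/5)/(13/30)) = -0.22310

D_KL(P||Q) = -0.08301 + 0.20000 + 0.08301 + 0.40000 - 0.22310 = 0.37690 ≈ 0.3769 bits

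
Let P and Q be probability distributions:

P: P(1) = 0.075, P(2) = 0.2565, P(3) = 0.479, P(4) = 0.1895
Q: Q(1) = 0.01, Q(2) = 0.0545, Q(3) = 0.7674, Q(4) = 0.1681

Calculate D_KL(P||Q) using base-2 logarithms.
0.4983 bits

D_KL(P||Q) = Σ P(x) log₂(P(x)/Q(x))

Computing term by term:
  P(1)·log₂(P(1)/Q(1)) = 0.075·log₂(0.075/0.01) = 0.21802
  P(2)·log₂(P(2)/Q(2)) = 0.2565·log₂(0.2565/0.0545) = 0.57318
  P(3)·log₂(P(3)/Q(3)) = 0.479·log₂(0.479/0.7674) = -0.32570
  P(4)·log₂(P(4)/Q(4)) = 0.1895·log₂(0.1895/0.1681) = 0.03276

D_KL(P||Q) = 0.21802 + 0.57318 - 0.32570 + 0.03276 = 0.49826 ≈ 0.4983 bits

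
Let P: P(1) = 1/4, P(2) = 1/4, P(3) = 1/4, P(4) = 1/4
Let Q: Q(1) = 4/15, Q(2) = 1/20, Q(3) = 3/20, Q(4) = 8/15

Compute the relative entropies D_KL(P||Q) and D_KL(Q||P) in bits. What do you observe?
D_KL(P||Q) = 0.4682 bits, D_KL(Q||P) = 0.3812 bits. The two directions give different values (D_KL(P||Q) exceeds D_KL(Q||P) by 0.0870 bits): KL divergence is asymmetric.

D_KL(P||Q) = Σ P(x) log₂(P(x)/Q(x))

Computing term by term:
  P(1)·log₂(P(1)/Q(1)) = (1/4)·log₂((1/4)/(4/15)) = -0.02328
  P(2)·log₂(P(2)/Q(2)) = (1/4)·log₂((1/4)/(1/20)) = 0.58048
  P(3)·log₂(P(3)/Q(3)) = (1/4)·log₂((1/4)/(3/20)) = 0.18424
  P(4)·log₂(P(4)/Q(4)) = (1/4)·log₂((1/4)/(8/15)) = -0.27328

D_KL(P||Q) = -0.02328 + 0.58048 + 0.18424 - 0.27328 = 0.46816 ≈ 0.4682 bits

D_KL(Q||P) = Σ Q(x) log₂(Q(x)/P(x))

Computing term by term:
  Q(1)·log₂(Q(1)/P(1)) = (4/15)·log₂((4/15)/(1/4)) = 0.02483
  Q(2)·log₂(Q(2)/P(2)) = (1/20)·log₂((1/20)/(1/4)) = -0.11610
  Q(3)·log₂(Q(3)/P(3)) = (3/20)·log₂((3/20)/(1/4)) = -0.11054
  Q(4)·log₂(Q(4)/P(4)) = (8/15)·log₂((8/15)/(1/4)) = 0.58299

D_KL(Q||P) = 0.02483 - 0.11610 - 0.11054 + 0.58299 = 0.38118 ≈ 0.3812 bits

These are NOT equal (difference: 0.0870 bits). KL divergence is asymmetric: D_KL(P||Q) ≠ D_KL(Q||P) in general.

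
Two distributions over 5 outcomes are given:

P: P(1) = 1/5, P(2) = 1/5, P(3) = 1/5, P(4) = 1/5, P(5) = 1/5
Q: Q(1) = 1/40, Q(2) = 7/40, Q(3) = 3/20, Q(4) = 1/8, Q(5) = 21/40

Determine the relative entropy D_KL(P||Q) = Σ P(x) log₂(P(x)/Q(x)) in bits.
0.5787 bits

D_KL(P||Q) = Σ P(x) log₂(P(x)/Q(x))

Computing term by term:
  P(1)·log₂(P(1)/Q(1)) = (1/5)·log₂((1/5)/(1/40)) = 0.60000
  P(2)·log₂(P(2)/Q(2)) = (1/5)·log₂((1/5)/(7/40)) = 0.03853
  P(3)·log₂(P(3)/Q(3)) = (1/5)·log₂((1/5)/(3/20)) = 0.08301
  P(4)·log₂(P(4)/Q(4)) = (1/5)·log₂((1/5)/(1/8)) = 0.13561
  P(5)·log₂(P(5)/Q(5)) = (1/5)·log₂((1/5)/(21/40)) = -0.27846

D_KL(P||Q) = 0.60000 + 0.03853 + 0.08301 + 0.13561 - 0.27846 = 0.57869 ≈ 0.5787 bits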